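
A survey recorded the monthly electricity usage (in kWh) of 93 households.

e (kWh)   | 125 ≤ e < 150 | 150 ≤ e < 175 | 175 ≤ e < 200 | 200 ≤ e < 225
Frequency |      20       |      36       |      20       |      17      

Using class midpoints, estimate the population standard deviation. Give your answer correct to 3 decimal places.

25.343

Midpoints: 137.5, 162.5, 187.5, 212.5
n = 93, Σfm = 15962.5, mean = 171.6398
Σfm² = 2799531.25
Σf(m − x̄)² = Σfm² − (Σfm)²/n = 2799531.25 − 15962.5²/93 = 59731.1828
Population variance = 59731.1828 / 93 = 642.2708
Standard deviation = √642.2708 = 25.3431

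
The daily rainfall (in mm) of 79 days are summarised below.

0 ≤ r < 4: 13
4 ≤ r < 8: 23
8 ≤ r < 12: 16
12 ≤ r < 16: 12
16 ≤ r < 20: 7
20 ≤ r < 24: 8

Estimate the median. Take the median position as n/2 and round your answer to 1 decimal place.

8.9

Cumulative frequencies: 13, 36, 52, 64, 71, 79
n = 79; position = n/2 = 39.5.
This falls in the class 8 ≤ r < 12: L = 8, F = 36, f = 16, h = 4.
Median ≈ 8 + ((39.5 − 36) / 16) × 4 = 8.8750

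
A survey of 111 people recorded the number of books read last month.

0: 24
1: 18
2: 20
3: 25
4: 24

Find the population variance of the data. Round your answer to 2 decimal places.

2.11

Values: 0, 1, 2, 3, 4
n = 111, Σfx = 229, mean = 2.0631
Σfx² = 707
Σf(x − x̄)² = Σfx² − (Σfx)²/n = 707 − 229²/111 = 234.5586
Population variance = 234.5586 / 111 = 2.1131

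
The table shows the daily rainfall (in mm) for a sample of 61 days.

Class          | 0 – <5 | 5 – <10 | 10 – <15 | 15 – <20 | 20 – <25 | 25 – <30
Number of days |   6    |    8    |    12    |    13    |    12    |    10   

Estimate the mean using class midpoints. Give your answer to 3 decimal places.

16.352

Midpoints: 2.5, 7.5, 12.5, 17.5, 22.5, 27.5
Σfm = 6×2.5 + 8×7.5 + 12×12.5 + 13×17.5 + 12×22.5 + 10×27.5 = 997.5
n = Σf = 61
Mean = 997.5 / 61 = 16.3525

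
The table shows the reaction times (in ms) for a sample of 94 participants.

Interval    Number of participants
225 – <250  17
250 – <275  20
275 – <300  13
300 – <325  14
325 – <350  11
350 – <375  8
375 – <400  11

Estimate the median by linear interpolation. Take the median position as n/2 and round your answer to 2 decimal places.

294.23

Cumulative frequencies: 17, 37, 50, 64, 75, 83, 94
n = 94; position = n/2 = 47.
This falls in the class 275 – <300: L = 275, F = 37, f = 13, h = 25.
Median ≈ 275 + ((47 − 37) / 13) × 25 = 294.2308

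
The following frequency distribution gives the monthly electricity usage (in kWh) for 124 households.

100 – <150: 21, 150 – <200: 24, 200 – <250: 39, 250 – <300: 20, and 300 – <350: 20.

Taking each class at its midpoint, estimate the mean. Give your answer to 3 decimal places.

222.581

Midpoints: 125, 175, 225, 275, 325
Σfm = 21×125 + 24×175 + 39×225 + 20×275 + 20×325 = 27600
n = Σf = 124
Mean = 27600 / 124 = 222.5806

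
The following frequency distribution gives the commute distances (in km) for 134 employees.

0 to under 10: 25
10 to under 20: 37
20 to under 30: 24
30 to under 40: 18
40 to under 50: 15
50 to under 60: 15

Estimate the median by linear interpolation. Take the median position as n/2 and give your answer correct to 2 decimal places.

Cumulative frequencies: 25, 62, 86, 104, 119, 134
n = 134; position = n/2 = 67.
This falls in the class 20 to under 30: L = 20, F = 62, f = 24, h = 10.
Median ≈ 20 + ((67 − 62) / 24) × 10 = 22.0833

22.08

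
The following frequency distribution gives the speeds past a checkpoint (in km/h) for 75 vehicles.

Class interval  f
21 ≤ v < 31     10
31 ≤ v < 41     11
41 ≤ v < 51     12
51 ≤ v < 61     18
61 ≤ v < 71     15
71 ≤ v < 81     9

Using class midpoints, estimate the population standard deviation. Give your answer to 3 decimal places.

15.671

Midpoints: 26, 36, 46, 56, 66, 76
n = 75, Σfm = 3890, mean = 51.8667
Σfm² = 220180
Σf(m − x̄)² = Σfm² − (Σfm)²/n = 220180 − 3890²/75 = 18418.6667
Population variance = 18418.6667 / 75 = 245.5822
Standard deviation = √245.5822 = 15.6711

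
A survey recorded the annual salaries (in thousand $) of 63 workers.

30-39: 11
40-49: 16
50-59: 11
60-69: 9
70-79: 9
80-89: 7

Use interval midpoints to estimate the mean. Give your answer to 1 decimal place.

56.1

Midpoints: 34.5, 44.5, 54.5, 64.5, 74.5, 84.5
Σfm = 11×34.5 + 16×44.5 + 11×54.5 + 9×64.5 + 9×74.5 + 7×84.5 = 3533.5
n = Σf = 63
Mean = 3533.5 / 63 = 56.0873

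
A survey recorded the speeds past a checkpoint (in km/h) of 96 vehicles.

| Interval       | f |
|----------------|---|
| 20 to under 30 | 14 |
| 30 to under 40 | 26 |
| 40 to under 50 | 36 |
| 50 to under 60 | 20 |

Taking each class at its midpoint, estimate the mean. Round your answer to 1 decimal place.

Midpoints: 25, 35, 45, 55
Σfm = 14×25 + 26×35 + 36×45 + 20×55 = 3980
n = Σf = 96
Mean = 3980 / 96 = 41.4583

41.5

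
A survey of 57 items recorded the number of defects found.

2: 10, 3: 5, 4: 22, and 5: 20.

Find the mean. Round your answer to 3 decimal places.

Values: 2, 3, 4, 5
Σfx = 10×2 + 5×3 + 22×4 + 20×5 = 223
n = Σf = 57
Mean = 223 / 57 = 3.9123

3.912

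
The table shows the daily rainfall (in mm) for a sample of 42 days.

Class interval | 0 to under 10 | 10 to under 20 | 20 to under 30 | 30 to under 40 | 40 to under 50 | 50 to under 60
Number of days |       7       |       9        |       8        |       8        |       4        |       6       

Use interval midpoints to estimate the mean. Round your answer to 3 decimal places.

27.619

Midpoints: 5, 15, 25, 35, 45, 55
Σfm = 7×5 + 9×15 + 8×25 + 8×35 + 4×45 + 6×55 = 1160
n = Σf = 42
Mean = 1160 / 42 = 27.6190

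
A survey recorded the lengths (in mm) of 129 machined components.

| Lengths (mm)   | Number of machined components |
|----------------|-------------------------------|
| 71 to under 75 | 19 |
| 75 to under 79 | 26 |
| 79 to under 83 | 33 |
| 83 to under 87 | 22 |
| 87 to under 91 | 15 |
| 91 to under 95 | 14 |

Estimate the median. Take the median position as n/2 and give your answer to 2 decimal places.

Cumulative frequencies: 19, 45, 78, 100, 115, 129
n = 129; position = n/2 = 64.5.
This falls in the class 79 to under 83: L = 79, F = 45, f = 33, h = 4.
Median ≈ 79 + ((64.5 − 45) / 33) × 4 = 81.3636

81.36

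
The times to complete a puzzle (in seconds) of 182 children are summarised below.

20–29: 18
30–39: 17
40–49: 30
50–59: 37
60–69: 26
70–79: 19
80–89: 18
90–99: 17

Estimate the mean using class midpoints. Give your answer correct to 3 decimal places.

Midpoints: 24.5, 34.5, 44.5, 54.5, 64.5, 74.5, 84.5, 94.5
Σfm = 18×24.5 + 17×34.5 + 30×44.5 + 37×54.5 + 26×64.5 + 19×74.5 + 18×84.5 + 17×94.5 = 10599
n = Σf = 182
Mean = 10599 / 182 = 58.2363

58.236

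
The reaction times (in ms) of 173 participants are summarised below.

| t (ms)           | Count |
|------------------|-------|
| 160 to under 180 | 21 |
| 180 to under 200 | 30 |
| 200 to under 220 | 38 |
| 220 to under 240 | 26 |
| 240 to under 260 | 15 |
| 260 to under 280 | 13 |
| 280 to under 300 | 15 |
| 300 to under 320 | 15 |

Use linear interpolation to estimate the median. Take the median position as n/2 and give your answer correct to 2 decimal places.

Cumulative frequencies: 21, 51, 89, 115, 130, 143, 158, 173
n = 173; position = n/2 = 86.5.
This falls in the class 200 to under 220: L = 200, F = 51, f = 38, h = 20.
Median ≈ 200 + ((86.5 − 51) / 38) × 20 = 218.6842

218.68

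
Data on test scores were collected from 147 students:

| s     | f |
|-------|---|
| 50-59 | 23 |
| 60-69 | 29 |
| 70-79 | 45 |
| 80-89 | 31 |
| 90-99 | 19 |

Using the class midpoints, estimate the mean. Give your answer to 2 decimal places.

Midpoints: 54.5, 64.5, 74.5, 84.5, 94.5
Σfm = 23×54.5 + 29×64.5 + 45×74.5 + 31×84.5 + 19×94.5 = 10891.5
n = Σf = 147
Mean = 10891.5 / 147 = 74.0918

74.09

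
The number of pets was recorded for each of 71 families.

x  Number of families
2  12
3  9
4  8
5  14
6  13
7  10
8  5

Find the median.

5

Cumulative frequencies: 12, 21, 29, 43, 56, 66, 71
n = 71, so the median is the value in position (n+1)/2 = 36.
Position 36 falls at value 5.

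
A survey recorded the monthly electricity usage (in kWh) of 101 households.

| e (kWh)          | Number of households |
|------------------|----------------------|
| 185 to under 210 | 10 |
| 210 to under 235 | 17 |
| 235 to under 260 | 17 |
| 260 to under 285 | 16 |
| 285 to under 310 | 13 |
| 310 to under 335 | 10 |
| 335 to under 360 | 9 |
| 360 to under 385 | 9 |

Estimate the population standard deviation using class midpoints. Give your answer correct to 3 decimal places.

Midpoints: 197.5, 222.5, 247.5, 272.5, 297.5, 322.5, 347.5, 372.5
n = 101, Σfm = 27897.5, mean = 276.2129
Σfm² = 7987381.25
Σf(m − x̄)² = Σfm² − (Σfm)²/n = 7987381.25 − 27897.5²/101 = 281732.6733
Population variance = 281732.6733 / 101 = 2789.4324
Standard deviation = √2789.4324 = 52.8151

52.815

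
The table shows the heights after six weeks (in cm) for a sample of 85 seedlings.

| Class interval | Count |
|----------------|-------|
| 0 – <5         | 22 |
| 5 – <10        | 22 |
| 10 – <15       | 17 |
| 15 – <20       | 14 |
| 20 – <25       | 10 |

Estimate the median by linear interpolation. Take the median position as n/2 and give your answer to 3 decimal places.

Cumulative frequencies: 22, 44, 61, 75, 85
n = 85; position = n/2 = 42.5.
This falls in the class 5 – <10: L = 5, F = 22, f = 22, h = 5.
Median ≈ 5 + ((42.5 − 22) / 22) × 5 = 9.6591

9.659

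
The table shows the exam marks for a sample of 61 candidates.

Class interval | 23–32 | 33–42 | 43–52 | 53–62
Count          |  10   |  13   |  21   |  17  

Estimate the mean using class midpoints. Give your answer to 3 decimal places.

Midpoints: 27.5, 37.5, 47.5, 57.5
Σfm = 10×27.5 + 13×37.5 + 21×47.5 + 17×57.5 = 2737.5
n = Σf = 61
Mean = 2737.5 / 61 = 44.8770

44.877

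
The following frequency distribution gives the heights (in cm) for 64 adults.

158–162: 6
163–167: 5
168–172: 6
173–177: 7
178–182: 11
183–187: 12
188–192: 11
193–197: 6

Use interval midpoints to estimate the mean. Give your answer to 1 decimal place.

Midpoints: 160, 165, 170, 175, 180, 185, 190, 195
Σfm = 6×160 + 5×165 + 6×170 + 7×175 + 11×180 + 12×185 + 11×190 + 6×195 = 11490
n = Σf = 64
Mean = 11490 / 64 = 179.5312

179.5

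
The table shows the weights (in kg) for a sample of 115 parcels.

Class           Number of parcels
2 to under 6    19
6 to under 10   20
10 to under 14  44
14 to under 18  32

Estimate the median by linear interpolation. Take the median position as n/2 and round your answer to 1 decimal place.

11.7

Cumulative frequencies: 19, 39, 83, 115
n = 115; position = n/2 = 57.5.
This falls in the class 10 to under 14: L = 10, F = 39, f = 44, h = 4.
Median ≈ 10 + ((57.5 − 39) / 44) × 4 = 11.6818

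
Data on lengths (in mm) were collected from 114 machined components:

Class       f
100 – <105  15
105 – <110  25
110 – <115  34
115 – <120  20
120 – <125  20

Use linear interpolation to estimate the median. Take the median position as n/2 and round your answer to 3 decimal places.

Cumulative frequencies: 15, 40, 74, 94, 114
n = 114; position = n/2 = 57.
This falls in the class 110 – <115: L = 110, F = 40, f = 34, h = 5.
Median ≈ 110 + ((57 − 40) / 34) × 5 = 112.5000

112.500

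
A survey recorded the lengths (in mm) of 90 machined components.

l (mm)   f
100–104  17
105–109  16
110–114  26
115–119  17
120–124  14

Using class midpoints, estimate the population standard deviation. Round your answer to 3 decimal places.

Midpoints: 102, 107, 112, 117, 122
n = 90, Σfm = 10055, mean = 111.7222
Σfm² = 1127285
Σf(m − x̄)² = Σfm² − (Σfm)²/n = 1127285 − 10055²/90 = 3918.0556
Population variance = 3918.0556 / 90 = 43.5340
Standard deviation = √43.5340 = 6.5980

6.598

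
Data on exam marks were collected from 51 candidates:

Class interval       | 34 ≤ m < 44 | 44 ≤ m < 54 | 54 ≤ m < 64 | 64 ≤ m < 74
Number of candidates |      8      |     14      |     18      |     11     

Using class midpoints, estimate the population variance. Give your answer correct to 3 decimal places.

97.885

Midpoints: 39, 49, 59, 69
n = 51, Σfm = 2819, mean = 55.2745
Σfm² = 160811
Σf(m − x̄)² = Σfm² − (Σfm)²/n = 160811 − 2819²/51 = 4992.1569
Population variance = 4992.1569 / 51 = 97.8854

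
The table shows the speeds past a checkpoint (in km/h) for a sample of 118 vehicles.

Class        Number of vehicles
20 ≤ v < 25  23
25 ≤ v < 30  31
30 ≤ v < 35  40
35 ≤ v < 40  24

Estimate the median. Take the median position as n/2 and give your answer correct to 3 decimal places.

Cumulative frequencies: 23, 54, 94, 118
n = 118; position = n/2 = 59.
This falls in the class 30 ≤ v < 35: L = 30, F = 54, f = 40, h = 5.
Median ≈ 30 + ((59 − 54) / 40) × 5 = 30.6250

30.625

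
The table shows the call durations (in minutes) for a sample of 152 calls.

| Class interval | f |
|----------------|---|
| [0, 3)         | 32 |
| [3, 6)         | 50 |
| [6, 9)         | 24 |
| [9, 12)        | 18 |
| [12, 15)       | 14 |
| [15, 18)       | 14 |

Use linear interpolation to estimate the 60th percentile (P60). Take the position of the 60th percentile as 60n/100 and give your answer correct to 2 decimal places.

7.15

Cumulative frequencies: 32, 82, 106, 124, 138, 152
n = 152; position = 60n/100 = 91.2.
This falls in the class [6, 9): L = 6, F = 82, f = 24, h = 3.
60th percentile ≈ 6 + ((91.2 − 82) / 24) × 3 = 7.1500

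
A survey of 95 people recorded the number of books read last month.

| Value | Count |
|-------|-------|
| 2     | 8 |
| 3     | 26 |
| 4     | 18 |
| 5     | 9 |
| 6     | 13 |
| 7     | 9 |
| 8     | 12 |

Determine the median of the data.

Cumulative frequencies: 8, 34, 52, 61, 74, 83, 95
n = 95, so the median is the value in position (n+1)/2 = 48.
Position 48 falls at value 4.

4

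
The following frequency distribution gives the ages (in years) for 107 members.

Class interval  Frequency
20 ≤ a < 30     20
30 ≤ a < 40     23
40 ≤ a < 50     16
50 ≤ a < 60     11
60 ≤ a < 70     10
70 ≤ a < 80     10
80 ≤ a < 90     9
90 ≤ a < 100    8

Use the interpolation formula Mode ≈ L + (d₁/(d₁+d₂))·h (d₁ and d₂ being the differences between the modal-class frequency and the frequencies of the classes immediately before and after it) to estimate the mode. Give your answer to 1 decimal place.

Modal class: 30 ≤ a < 40 (highest frequency 23).
d₁ = 23 − 20 = 3, d₂ = 23 − 16 = 7
Mode ≈ 30 + (3/(3+7)) × 10 = 30 + 3.0000 = 33.0000

33.0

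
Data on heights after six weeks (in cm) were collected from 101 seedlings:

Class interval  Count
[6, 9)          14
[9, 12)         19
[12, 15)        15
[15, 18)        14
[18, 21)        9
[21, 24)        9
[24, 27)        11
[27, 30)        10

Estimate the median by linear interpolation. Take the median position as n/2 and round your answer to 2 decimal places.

Cumulative frequencies: 14, 33, 48, 62, 71, 80, 91, 101
n = 101; position = n/2 = 50.5.
This falls in the class [15, 18): L = 15, F = 48, f = 14, h = 3.
Median ≈ 15 + ((50.5 − 48) / 14) × 3 = 15.5357

15.54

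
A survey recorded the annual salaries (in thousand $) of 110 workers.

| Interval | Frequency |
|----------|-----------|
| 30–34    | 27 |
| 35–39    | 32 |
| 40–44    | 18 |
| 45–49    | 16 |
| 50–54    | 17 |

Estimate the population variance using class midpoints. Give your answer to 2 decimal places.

Midpoints: 32, 37, 42, 47, 52
n = 110, Σfm = 4440, mean = 40.3636
Σfm² = 184520
Σf(m − x̄)² = Σfm² − (Σfm)²/n = 184520 − 4440²/110 = 5305.4545
Population variance = 5305.4545 / 110 = 48.2314

48.23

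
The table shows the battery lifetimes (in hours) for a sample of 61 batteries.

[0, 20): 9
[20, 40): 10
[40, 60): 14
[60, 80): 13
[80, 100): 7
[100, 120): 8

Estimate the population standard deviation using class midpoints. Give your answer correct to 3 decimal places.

Midpoints: 10, 30, 50, 70, 90, 110
n = 61, Σfm = 3510, mean = 57.5410
Σfm² = 262100
Σf(m − x̄)² = Σfm² − (Σfm)²/n = 262100 − 3510²/61 = 60131.1475
Population variance = 60131.1475 / 61 = 985.7565
Standard deviation = √985.7565 = 31.3968

31.397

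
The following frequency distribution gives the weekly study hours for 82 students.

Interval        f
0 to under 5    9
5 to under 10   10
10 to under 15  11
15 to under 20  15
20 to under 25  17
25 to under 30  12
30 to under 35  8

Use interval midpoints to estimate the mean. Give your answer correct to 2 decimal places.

Midpoints: 2.5, 7.5, 12.5, 17.5, 22.5, 27.5, 32.5
Σfm = 9×2.5 + 10×7.5 + 11×12.5 + 15×17.5 + 17×22.5 + 12×27.5 + 8×32.5 = 1470
n = Σf = 82
Mean = 1470 / 82 = 17.9268

17.93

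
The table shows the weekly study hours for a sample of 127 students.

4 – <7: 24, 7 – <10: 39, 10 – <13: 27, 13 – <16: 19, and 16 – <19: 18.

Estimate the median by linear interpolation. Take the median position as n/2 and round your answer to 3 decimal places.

10.056

Cumulative frequencies: 24, 63, 90, 109, 127
n = 127; position = n/2 = 63.5.
This falls in the class 10 – <13: L = 10, F = 63, f = 27, h = 3.
Median ≈ 10 + ((63.5 − 63) / 27) × 3 = 10.0556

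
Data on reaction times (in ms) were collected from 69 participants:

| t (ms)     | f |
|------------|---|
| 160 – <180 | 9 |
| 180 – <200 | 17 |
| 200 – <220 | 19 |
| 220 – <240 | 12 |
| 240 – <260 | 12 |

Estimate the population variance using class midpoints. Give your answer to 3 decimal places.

654.988

Midpoints: 170, 190, 210, 230, 250
n = 69, Σfm = 14510, mean = 210.2899
Σfm² = 3096500
Σf(m − x̄)² = Σfm² − (Σfm)²/n = 3096500 − 14510²/69 = 45194.2029
Population variance = 45194.2029 / 69 = 654.9884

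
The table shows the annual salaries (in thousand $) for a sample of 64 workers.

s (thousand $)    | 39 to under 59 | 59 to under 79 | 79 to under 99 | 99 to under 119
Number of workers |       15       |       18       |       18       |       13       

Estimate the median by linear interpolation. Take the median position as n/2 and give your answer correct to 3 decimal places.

77.889

Cumulative frequencies: 15, 33, 51, 64
n = 64; position = n/2 = 32.
This falls in the class 59 to under 79: L = 59, F = 15, f = 18, h = 20.
Median ≈ 59 + ((32 − 15) / 18) × 20 = 77.8889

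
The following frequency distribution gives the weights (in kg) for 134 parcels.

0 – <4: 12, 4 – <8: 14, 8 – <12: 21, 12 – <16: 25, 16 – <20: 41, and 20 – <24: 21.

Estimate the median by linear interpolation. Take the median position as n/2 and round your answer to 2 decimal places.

15.20

Cumulative frequencies: 12, 26, 47, 72, 113, 134
n = 134; position = n/2 = 67.
This falls in the class 12 – <16: L = 12, F = 47, f = 25, h = 4.
Median ≈ 12 + ((67 − 47) / 25) × 4 = 15.2000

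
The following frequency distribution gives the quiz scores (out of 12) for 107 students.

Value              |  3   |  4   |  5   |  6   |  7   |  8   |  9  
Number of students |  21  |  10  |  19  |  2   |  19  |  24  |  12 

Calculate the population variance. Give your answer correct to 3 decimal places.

Values: 3, 4, 5, 6, 7, 8, 9
n = 107, Σfx = 643, mean = 6.0093
Σfx² = 4335
Σf(x − x̄)² = Σfx² − (Σfx)²/n = 4335 − 643²/107 = 470.9907
Population variance = 470.9907 / 107 = 4.4018

4.402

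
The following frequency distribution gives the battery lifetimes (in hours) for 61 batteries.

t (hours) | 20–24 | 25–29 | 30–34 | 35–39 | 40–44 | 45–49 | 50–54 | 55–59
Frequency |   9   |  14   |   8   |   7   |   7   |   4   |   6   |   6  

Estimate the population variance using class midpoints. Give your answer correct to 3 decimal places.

Midpoints: 22, 27, 32, 37, 42, 47, 52, 57
n = 61, Σfm = 2227, mean = 36.5082
Σfm² = 89239
Σf(m − x̄)² = Σfm² − (Σfm)²/n = 89239 − 2227²/61 = 7935.2459
Population variance = 7935.2459 / 61 = 130.0860

130.086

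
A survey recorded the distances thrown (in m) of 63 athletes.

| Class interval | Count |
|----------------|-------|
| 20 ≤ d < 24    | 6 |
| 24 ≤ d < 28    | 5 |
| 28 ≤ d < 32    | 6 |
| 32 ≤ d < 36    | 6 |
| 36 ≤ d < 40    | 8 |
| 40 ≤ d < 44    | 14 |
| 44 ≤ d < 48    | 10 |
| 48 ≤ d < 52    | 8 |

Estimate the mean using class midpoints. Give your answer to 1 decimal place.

Midpoints: 22, 26, 30, 34, 38, 42, 46, 50
Σfm = 6×22 + 5×26 + 6×30 + 6×34 + 8×38 + 14×42 + 10×46 + 8×50 = 2398
n = Σf = 63
Mean = 2398 / 63 = 38.0635

38.1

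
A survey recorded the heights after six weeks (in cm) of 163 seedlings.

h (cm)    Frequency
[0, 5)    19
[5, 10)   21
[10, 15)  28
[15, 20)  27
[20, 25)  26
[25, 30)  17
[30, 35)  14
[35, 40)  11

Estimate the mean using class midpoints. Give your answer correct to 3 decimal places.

Midpoints: 2.5, 7.5, 12.5, 17.5, 22.5, 27.5, 32.5, 37.5
Σfm = 19×2.5 + 21×7.5 + 28×12.5 + 27×17.5 + 26×22.5 + 17×27.5 + 14×32.5 + 11×37.5 = 2947.5
n = Σf = 163
Mean = 2947.5 / 163 = 18.0828

18.083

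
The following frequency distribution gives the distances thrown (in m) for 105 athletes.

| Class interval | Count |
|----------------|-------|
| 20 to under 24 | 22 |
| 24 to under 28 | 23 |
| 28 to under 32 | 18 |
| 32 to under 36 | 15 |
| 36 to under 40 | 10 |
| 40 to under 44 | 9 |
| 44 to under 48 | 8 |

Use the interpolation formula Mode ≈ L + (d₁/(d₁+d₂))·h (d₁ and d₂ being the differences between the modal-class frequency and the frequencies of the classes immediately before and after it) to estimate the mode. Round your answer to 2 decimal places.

24.67

Modal class: 24 to under 28 (highest frequency 23).
d₁ = 23 − 22 = 1, d₂ = 23 − 18 = 5
Mode ≈ 24 + (1/(1+5)) × 4 = 24 + 0.6667 = 24.6667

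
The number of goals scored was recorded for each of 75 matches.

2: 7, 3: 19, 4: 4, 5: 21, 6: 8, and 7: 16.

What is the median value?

Cumulative frequencies: 7, 26, 30, 51, 59, 75
n = 75, so the median is the value in position (n+1)/2 = 38.
Position 38 falls at value 5.

5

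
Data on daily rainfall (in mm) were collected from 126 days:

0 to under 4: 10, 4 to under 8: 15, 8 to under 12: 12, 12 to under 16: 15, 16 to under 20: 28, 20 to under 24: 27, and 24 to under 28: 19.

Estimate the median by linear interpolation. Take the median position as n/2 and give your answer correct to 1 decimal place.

17.6

Cumulative frequencies: 10, 25, 37, 52, 80, 107, 126
n = 126; position = n/2 = 63.
This falls in the class 16 to under 20: L = 16, F = 52, f = 28, h = 4.
Median ≈ 16 + ((63 − 52) / 28) × 4 = 17.5714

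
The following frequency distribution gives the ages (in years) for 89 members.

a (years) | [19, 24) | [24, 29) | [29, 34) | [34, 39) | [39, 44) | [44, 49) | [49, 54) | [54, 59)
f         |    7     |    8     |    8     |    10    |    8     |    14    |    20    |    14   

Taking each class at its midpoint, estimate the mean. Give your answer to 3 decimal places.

Midpoints: 21.5, 26.5, 31.5, 36.5, 41.5, 46.5, 51.5, 56.5
Σfm = 7×21.5 + 8×26.5 + 8×31.5 + 10×36.5 + 8×41.5 + 14×46.5 + 20×51.5 + 14×56.5 = 3783.5
n = Σf = 89
Mean = 3783.5 / 89 = 42.5112

42.511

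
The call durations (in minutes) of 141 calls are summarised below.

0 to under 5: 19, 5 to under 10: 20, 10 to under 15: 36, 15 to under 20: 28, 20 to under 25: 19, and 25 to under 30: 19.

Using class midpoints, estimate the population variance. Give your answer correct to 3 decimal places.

Midpoints: 2.5, 7.5, 12.5, 17.5, 22.5, 27.5
n = 141, Σfm = 2087.5, mean = 14.8050
Σfm² = 39431.25
Σf(m − x̄)² = Σfm² − (Σfm)²/n = 39431.25 − 2087.5²/141 = 8525.8865
Population variance = 8525.8865 / 141 = 60.4673

60.467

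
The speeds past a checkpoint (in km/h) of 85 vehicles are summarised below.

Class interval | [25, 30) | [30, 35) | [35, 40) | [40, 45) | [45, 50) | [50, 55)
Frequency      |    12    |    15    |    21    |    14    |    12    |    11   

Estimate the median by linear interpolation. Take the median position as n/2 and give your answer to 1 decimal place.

38.7

Cumulative frequencies: 12, 27, 48, 62, 74, 85
n = 85; position = n/2 = 42.5.
This falls in the class [35, 40): L = 35, F = 27, f = 21, h = 5.
Median ≈ 35 + ((42.5 − 27) / 21) × 5 = 38.6905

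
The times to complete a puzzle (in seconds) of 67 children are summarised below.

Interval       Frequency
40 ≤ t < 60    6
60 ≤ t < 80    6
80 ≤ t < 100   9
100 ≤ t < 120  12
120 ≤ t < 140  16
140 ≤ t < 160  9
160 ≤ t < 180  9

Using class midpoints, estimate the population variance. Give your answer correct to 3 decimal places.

Midpoints: 50, 70, 90, 110, 130, 150, 170
n = 67, Σfm = 7810, mean = 116.5672
Σfm² = 995500
Σf(m − x̄)² = Σfm² − (Σfm)²/n = 995500 − 7810²/67 = 85110.4478
Population variance = 85110.4478 / 67 = 1270.3052

1270.305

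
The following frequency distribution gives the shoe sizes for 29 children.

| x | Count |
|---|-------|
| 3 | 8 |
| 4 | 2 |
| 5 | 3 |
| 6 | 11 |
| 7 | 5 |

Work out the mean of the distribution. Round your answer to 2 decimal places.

5.10

Values: 3, 4, 5, 6, 7
Σfx = 8×3 + 2×4 + 3×5 + 11×6 + 5×7 = 148
n = Σf = 29
Mean = 148 / 29 = 5.1034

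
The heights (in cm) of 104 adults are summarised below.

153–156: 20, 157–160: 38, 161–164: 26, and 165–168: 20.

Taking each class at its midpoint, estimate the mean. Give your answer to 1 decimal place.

Midpoints: 154.5, 158.5, 162.5, 166.5
Σfm = 20×154.5 + 38×158.5 + 26×162.5 + 20×166.5 = 16668
n = Σf = 104
Mean = 16668 / 104 = 160.2692

160.3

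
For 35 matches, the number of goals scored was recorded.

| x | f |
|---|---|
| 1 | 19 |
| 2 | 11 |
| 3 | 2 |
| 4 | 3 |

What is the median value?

Cumulative frequencies: 19, 30, 32, 35
n = 35, so the median is the value in position (n+1)/2 = 18.
Position 18 falls at value 1.

1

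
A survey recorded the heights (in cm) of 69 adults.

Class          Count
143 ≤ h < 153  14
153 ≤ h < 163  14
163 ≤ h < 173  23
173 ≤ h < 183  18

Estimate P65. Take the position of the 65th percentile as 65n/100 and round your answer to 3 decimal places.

170.326

Cumulative frequencies: 14, 28, 51, 69
n = 69; position = 65n/100 = 44.85.
This falls in the class 163 ≤ h < 173: L = 163, F = 28, f = 23, h = 10.
65th percentile ≈ 163 + ((44.85 − 28) / 23) × 10 = 170.3261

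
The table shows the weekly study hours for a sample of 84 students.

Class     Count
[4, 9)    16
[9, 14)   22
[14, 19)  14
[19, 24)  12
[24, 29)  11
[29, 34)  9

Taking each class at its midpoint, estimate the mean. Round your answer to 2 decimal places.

16.92

Midpoints: 6.5, 11.5, 16.5, 21.5, 26.5, 31.5
Σfm = 16×6.5 + 22×11.5 + 14×16.5 + 12×21.5 + 11×26.5 + 9×31.5 = 1421
n = Σf = 84
Mean = 1421 / 84 = 16.9167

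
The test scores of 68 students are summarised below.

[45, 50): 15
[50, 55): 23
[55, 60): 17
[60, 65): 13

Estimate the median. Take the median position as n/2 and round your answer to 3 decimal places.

54.130

Cumulative frequencies: 15, 38, 55, 68
n = 68; position = n/2 = 34.
This falls in the class [50, 55): L = 50, F = 15, f = 23, h = 5.
Median ≈ 50 + ((34 − 15) / 23) × 5 = 54.1304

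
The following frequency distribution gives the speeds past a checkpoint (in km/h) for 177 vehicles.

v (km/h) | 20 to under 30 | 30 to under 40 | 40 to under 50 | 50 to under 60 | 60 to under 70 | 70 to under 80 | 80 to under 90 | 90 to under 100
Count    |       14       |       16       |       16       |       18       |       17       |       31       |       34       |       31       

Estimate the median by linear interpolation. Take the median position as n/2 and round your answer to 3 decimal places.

Cumulative frequencies: 14, 30, 46, 64, 81, 112, 146, 177
n = 177; position = n/2 = 88.5.
This falls in the class 70 to under 80: L = 70, F = 81, f = 31, h = 10.
Median ≈ 70 + ((88.5 − 81) / 31) × 10 = 72.4194

72.419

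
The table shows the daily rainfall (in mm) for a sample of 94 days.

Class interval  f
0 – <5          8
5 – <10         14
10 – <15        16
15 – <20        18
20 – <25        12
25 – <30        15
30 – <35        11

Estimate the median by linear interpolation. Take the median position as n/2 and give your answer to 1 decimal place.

17.5

Cumulative frequencies: 8, 22, 38, 56, 68, 83, 94
n = 94; position = n/2 = 47.
This falls in the class 15 – <20: L = 15, F = 38, f = 18, h = 5.
Median ≈ 15 + ((47 − 38) / 18) × 5 = 17.5000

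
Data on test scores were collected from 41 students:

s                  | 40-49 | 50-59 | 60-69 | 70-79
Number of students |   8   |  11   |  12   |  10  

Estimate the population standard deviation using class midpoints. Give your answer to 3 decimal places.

Midpoints: 44.5, 54.5, 64.5, 74.5
n = 41, Σfm = 2474.5, mean = 60.3537
Σfm² = 153940.25
Σf(m − x̄)² = Σfm² − (Σfm)²/n = 153940.25 − 2474.5²/41 = 4595.1220
Population variance = 4595.1220 / 41 = 112.0761
Standard deviation = √112.0761 = 10.5866

10.587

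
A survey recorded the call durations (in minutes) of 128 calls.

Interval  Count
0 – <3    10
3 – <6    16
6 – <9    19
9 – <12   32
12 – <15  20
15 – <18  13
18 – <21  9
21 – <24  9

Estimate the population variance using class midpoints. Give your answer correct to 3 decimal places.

Midpoints: 1.5, 4.5, 7.5, 10.5, 13.5, 16.5, 19.5, 22.5
n = 128, Σfm = 1428, mean = 11.1562
Σfm² = 20106
Σf(m − x̄)² = Σfm² − (Σfm)²/n = 20106 − 1428²/128 = 4174.8750
Population variance = 4174.8750 / 128 = 32.6162

32.616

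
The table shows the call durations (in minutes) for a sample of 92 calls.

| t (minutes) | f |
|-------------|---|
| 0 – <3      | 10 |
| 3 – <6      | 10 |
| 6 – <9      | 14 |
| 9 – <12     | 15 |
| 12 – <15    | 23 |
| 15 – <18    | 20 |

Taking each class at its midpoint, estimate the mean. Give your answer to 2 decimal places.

Midpoints: 1.5, 4.5, 7.5, 10.5, 13.5, 16.5
Σfm = 10×1.5 + 10×4.5 + 14×7.5 + 15×10.5 + 23×13.5 + 20×16.5 = 963
n = Σf = 92
Mean = 963 / 92 = 10.4674

10.47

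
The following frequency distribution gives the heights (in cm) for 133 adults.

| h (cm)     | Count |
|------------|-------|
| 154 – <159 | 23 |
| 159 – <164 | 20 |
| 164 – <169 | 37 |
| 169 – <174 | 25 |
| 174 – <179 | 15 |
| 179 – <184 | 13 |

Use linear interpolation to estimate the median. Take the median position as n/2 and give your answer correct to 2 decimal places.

167.18

Cumulative frequencies: 23, 43, 80, 105, 120, 133
n = 133; position = n/2 = 66.5.
This falls in the class 164 – <169: L = 164, F = 43, f = 37, h = 5.
Median ≈ 164 + ((66.5 − 43) / 37) × 5 = 167.1757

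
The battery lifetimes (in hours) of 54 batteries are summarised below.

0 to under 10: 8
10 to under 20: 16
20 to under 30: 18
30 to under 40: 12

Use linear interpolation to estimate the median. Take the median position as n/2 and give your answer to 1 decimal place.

Cumulative frequencies: 8, 24, 42, 54
n = 54; position = n/2 = 27.
This falls in the class 20 to under 30: L = 20, F = 24, f = 18, h = 10.
Median ≈ 20 + ((27 − 24) / 18) × 10 = 21.6667

21.7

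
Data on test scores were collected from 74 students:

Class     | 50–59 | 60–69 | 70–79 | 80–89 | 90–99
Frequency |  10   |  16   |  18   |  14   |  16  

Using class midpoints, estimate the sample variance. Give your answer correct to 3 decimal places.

181.710

Midpoints: 54.5, 64.5, 74.5, 84.5, 94.5
n = 74, Σfm = 5613, mean = 75.8514
Σfm² = 439018.5
Σf(m − x̄)² = Σfm² − (Σfm)²/n = 439018.5 − 5613²/74 = 13264.8649
Sample variance = 13264.8649 / 73 = 181.7105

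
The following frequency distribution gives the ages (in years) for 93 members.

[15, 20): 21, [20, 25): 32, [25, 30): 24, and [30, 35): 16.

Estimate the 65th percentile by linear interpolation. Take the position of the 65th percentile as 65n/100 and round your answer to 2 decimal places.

26.55

Cumulative frequencies: 21, 53, 77, 93
n = 93; position = 65n/100 = 60.45.
This falls in the class [25, 30): L = 25, F = 53, f = 24, h = 5.
65th percentile ≈ 25 + ((60.45 − 53) / 24) × 5 = 26.5521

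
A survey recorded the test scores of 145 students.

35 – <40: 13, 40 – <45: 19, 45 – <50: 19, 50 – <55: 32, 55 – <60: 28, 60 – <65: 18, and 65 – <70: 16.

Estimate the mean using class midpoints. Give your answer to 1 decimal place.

Midpoints: 37.5, 42.5, 47.5, 52.5, 57.5, 62.5, 67.5
Σfm = 13×37.5 + 19×42.5 + 19×47.5 + 32×52.5 + 28×57.5 + 18×62.5 + 16×67.5 = 7692.5
n = Σf = 145
Mean = 7692.5 / 145 = 53.0517

53.1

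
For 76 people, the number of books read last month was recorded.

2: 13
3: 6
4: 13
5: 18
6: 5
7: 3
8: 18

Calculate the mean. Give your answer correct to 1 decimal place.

5.0

Values: 2, 3, 4, 5, 6, 7, 8
Σfx = 13×2 + 6×3 + 13×4 + 18×5 + 5×6 + 3×7 + 18×8 = 381
n = Σf = 76
Mean = 381 / 76 = 5.0132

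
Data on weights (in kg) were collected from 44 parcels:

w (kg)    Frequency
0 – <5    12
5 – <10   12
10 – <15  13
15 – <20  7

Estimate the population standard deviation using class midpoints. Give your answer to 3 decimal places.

5.216

Midpoints: 2.5, 7.5, 12.5, 17.5
n = 44, Σfm = 405, mean = 9.2045
Σfm² = 4925
Σf(m − x̄)² = Σfm² − (Σfm)²/n = 4925 − 405²/44 = 1197.1591
Population variance = 1197.1591 / 44 = 27.2082
Standard deviation = √27.2082 = 5.2161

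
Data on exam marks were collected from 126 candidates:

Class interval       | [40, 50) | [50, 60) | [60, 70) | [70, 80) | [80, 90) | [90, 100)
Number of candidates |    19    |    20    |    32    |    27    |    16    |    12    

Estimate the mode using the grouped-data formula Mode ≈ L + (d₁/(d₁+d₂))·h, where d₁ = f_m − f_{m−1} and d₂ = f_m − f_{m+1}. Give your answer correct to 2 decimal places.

Modal class: [60, 70) (highest frequency 32).
d₁ = 32 − 20 = 12, d₂ = 32 − 27 = 5
Mode ≈ 60 + (12/(12+5)) × 10 = 60 + 7.0588 = 67.0588

67.06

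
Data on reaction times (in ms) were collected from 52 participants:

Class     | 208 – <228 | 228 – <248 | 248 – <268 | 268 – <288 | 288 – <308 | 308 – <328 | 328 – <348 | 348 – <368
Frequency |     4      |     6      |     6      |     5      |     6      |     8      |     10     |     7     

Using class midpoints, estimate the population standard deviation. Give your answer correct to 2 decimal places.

44.54

Midpoints: 218, 238, 258, 278, 298, 318, 338, 358
n = 52, Σfm = 15456, mean = 297.2308
Σfm² = 4697168
Σf(m − x̄)² = Σfm² − (Σfm)²/n = 4697168 − 15456²/52 = 103169.2308
Population variance = 103169.2308 / 52 = 1984.0237
Standard deviation = √1984.0237 = 44.5424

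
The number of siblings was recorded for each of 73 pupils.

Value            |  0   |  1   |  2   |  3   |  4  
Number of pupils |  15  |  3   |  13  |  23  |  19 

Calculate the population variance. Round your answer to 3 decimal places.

Values: 0, 1, 2, 3, 4
n = 73, Σfx = 174, mean = 2.3836
Σfx² = 566
Σf(x − x̄)² = Σfx² − (Σfx)²/n = 566 − 174²/73 = 151.2603
Population variance = 151.2603 / 73 = 2.0721

2.072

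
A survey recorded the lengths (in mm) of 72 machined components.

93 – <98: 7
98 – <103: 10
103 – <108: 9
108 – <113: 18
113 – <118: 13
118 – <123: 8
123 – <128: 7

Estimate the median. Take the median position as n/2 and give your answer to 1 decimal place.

110.8

Cumulative frequencies: 7, 17, 26, 44, 57, 65, 72
n = 72; position = n/2 = 36.
This falls in the class 108 – <113: L = 108, F = 26, f = 18, h = 5.
Median ≈ 108 + ((36 − 26) / 18) × 5 = 110.7778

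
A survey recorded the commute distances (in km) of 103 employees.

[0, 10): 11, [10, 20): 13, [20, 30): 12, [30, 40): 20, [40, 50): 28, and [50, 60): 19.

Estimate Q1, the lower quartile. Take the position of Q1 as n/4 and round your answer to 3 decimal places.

21.458

Cumulative frequencies: 11, 24, 36, 56, 84, 103
n = 103; position = n/4 = 25.75.
This falls in the class [20, 30): L = 20, F = 24, f = 12, h = 10.
Lower quartile ≈ 20 + ((25.75 − 24) / 12) × 10 = 21.4583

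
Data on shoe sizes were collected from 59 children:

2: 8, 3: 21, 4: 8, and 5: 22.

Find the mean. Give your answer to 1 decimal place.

Values: 2, 3, 4, 5
Σfx = 8×2 + 21×3 + 8×4 + 22×5 = 221
n = Σf = 59
Mean = 221 / 59 = 3.7458

3.7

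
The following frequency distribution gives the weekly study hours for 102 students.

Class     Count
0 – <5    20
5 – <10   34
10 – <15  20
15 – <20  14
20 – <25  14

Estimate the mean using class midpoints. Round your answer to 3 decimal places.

Midpoints: 2.5, 7.5, 12.5, 17.5, 22.5
Σfm = 20×2.5 + 34×7.5 + 20×12.5 + 14×17.5 + 14×22.5 = 1115
n = Σf = 102
Mean = 1115 / 102 = 10.9314

10.931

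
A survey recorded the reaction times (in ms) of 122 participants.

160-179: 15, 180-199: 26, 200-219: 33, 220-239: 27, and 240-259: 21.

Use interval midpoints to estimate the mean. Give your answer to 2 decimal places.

Midpoints: 169.5, 189.5, 209.5, 229.5, 249.5
Σfm = 15×169.5 + 26×189.5 + 33×209.5 + 27×229.5 + 21×249.5 = 25819
n = Σf = 122
Mean = 25819 / 122 = 211.6311

211.63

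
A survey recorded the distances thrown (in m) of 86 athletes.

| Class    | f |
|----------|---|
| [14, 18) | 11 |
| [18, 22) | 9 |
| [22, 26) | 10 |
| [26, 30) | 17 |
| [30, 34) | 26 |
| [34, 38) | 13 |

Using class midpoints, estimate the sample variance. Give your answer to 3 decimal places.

Midpoints: 16, 20, 24, 28, 32, 36
n = 86, Σfm = 2372, mean = 27.5814
Σfm² = 68976
Σf(m − x̄)² = Σfm² − (Σfm)²/n = 68976 − 2372²/86 = 3552.9302
Sample variance = 3552.9302 / 85 = 41.7992

41.799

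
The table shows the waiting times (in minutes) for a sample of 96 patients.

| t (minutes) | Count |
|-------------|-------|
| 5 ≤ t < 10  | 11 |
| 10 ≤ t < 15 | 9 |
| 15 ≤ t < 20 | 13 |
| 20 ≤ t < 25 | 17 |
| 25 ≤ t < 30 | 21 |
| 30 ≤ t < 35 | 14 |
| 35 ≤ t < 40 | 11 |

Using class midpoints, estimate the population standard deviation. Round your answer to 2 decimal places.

9.14

Midpoints: 7.5, 12.5, 17.5, 22.5, 27.5, 32.5, 37.5
n = 96, Σfm = 2250, mean = 23.4375
Σfm² = 60750
Σf(m − x̄)² = Σfm² − (Σfm)²/n = 60750 − 2250²/96 = 8015.6250
Population variance = 8015.6250 / 96 = 83.4961
Standard deviation = √83.4961 = 9.1376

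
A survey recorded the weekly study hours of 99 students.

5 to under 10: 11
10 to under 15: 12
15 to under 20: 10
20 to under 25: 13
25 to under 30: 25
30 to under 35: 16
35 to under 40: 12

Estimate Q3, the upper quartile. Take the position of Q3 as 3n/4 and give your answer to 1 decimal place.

31.0

Cumulative frequencies: 11, 23, 33, 46, 71, 87, 99
n = 99; position = 3n/4 = 74.25.
This falls in the class 30 to under 35: L = 30, F = 71, f = 16, h = 5.
Upper quartile ≈ 30 + ((74.25 − 71) / 16) × 5 = 31.0156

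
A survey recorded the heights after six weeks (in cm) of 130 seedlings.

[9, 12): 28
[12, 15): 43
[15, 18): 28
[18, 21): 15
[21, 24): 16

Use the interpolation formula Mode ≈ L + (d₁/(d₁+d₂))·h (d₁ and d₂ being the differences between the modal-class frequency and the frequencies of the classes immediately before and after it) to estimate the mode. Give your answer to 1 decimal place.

Modal class: [12, 15) (highest frequency 43).
d₁ = 43 − 28 = 15, d₂ = 43 − 28 = 15
Mode ≈ 12 + (15/(15+15)) × 3 = 12 + 1.5000 = 13.5000

13.5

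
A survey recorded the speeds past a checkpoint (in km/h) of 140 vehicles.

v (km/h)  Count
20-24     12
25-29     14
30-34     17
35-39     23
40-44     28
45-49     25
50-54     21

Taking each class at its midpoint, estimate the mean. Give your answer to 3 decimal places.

39.143

Midpoints: 22, 27, 32, 37, 42, 47, 52
Σfm = 12×22 + 14×27 + 17×32 + 23×37 + 28×42 + 25×47 + 21×52 = 5480
n = Σf = 140
Mean = 5480 / 140 = 39.1429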